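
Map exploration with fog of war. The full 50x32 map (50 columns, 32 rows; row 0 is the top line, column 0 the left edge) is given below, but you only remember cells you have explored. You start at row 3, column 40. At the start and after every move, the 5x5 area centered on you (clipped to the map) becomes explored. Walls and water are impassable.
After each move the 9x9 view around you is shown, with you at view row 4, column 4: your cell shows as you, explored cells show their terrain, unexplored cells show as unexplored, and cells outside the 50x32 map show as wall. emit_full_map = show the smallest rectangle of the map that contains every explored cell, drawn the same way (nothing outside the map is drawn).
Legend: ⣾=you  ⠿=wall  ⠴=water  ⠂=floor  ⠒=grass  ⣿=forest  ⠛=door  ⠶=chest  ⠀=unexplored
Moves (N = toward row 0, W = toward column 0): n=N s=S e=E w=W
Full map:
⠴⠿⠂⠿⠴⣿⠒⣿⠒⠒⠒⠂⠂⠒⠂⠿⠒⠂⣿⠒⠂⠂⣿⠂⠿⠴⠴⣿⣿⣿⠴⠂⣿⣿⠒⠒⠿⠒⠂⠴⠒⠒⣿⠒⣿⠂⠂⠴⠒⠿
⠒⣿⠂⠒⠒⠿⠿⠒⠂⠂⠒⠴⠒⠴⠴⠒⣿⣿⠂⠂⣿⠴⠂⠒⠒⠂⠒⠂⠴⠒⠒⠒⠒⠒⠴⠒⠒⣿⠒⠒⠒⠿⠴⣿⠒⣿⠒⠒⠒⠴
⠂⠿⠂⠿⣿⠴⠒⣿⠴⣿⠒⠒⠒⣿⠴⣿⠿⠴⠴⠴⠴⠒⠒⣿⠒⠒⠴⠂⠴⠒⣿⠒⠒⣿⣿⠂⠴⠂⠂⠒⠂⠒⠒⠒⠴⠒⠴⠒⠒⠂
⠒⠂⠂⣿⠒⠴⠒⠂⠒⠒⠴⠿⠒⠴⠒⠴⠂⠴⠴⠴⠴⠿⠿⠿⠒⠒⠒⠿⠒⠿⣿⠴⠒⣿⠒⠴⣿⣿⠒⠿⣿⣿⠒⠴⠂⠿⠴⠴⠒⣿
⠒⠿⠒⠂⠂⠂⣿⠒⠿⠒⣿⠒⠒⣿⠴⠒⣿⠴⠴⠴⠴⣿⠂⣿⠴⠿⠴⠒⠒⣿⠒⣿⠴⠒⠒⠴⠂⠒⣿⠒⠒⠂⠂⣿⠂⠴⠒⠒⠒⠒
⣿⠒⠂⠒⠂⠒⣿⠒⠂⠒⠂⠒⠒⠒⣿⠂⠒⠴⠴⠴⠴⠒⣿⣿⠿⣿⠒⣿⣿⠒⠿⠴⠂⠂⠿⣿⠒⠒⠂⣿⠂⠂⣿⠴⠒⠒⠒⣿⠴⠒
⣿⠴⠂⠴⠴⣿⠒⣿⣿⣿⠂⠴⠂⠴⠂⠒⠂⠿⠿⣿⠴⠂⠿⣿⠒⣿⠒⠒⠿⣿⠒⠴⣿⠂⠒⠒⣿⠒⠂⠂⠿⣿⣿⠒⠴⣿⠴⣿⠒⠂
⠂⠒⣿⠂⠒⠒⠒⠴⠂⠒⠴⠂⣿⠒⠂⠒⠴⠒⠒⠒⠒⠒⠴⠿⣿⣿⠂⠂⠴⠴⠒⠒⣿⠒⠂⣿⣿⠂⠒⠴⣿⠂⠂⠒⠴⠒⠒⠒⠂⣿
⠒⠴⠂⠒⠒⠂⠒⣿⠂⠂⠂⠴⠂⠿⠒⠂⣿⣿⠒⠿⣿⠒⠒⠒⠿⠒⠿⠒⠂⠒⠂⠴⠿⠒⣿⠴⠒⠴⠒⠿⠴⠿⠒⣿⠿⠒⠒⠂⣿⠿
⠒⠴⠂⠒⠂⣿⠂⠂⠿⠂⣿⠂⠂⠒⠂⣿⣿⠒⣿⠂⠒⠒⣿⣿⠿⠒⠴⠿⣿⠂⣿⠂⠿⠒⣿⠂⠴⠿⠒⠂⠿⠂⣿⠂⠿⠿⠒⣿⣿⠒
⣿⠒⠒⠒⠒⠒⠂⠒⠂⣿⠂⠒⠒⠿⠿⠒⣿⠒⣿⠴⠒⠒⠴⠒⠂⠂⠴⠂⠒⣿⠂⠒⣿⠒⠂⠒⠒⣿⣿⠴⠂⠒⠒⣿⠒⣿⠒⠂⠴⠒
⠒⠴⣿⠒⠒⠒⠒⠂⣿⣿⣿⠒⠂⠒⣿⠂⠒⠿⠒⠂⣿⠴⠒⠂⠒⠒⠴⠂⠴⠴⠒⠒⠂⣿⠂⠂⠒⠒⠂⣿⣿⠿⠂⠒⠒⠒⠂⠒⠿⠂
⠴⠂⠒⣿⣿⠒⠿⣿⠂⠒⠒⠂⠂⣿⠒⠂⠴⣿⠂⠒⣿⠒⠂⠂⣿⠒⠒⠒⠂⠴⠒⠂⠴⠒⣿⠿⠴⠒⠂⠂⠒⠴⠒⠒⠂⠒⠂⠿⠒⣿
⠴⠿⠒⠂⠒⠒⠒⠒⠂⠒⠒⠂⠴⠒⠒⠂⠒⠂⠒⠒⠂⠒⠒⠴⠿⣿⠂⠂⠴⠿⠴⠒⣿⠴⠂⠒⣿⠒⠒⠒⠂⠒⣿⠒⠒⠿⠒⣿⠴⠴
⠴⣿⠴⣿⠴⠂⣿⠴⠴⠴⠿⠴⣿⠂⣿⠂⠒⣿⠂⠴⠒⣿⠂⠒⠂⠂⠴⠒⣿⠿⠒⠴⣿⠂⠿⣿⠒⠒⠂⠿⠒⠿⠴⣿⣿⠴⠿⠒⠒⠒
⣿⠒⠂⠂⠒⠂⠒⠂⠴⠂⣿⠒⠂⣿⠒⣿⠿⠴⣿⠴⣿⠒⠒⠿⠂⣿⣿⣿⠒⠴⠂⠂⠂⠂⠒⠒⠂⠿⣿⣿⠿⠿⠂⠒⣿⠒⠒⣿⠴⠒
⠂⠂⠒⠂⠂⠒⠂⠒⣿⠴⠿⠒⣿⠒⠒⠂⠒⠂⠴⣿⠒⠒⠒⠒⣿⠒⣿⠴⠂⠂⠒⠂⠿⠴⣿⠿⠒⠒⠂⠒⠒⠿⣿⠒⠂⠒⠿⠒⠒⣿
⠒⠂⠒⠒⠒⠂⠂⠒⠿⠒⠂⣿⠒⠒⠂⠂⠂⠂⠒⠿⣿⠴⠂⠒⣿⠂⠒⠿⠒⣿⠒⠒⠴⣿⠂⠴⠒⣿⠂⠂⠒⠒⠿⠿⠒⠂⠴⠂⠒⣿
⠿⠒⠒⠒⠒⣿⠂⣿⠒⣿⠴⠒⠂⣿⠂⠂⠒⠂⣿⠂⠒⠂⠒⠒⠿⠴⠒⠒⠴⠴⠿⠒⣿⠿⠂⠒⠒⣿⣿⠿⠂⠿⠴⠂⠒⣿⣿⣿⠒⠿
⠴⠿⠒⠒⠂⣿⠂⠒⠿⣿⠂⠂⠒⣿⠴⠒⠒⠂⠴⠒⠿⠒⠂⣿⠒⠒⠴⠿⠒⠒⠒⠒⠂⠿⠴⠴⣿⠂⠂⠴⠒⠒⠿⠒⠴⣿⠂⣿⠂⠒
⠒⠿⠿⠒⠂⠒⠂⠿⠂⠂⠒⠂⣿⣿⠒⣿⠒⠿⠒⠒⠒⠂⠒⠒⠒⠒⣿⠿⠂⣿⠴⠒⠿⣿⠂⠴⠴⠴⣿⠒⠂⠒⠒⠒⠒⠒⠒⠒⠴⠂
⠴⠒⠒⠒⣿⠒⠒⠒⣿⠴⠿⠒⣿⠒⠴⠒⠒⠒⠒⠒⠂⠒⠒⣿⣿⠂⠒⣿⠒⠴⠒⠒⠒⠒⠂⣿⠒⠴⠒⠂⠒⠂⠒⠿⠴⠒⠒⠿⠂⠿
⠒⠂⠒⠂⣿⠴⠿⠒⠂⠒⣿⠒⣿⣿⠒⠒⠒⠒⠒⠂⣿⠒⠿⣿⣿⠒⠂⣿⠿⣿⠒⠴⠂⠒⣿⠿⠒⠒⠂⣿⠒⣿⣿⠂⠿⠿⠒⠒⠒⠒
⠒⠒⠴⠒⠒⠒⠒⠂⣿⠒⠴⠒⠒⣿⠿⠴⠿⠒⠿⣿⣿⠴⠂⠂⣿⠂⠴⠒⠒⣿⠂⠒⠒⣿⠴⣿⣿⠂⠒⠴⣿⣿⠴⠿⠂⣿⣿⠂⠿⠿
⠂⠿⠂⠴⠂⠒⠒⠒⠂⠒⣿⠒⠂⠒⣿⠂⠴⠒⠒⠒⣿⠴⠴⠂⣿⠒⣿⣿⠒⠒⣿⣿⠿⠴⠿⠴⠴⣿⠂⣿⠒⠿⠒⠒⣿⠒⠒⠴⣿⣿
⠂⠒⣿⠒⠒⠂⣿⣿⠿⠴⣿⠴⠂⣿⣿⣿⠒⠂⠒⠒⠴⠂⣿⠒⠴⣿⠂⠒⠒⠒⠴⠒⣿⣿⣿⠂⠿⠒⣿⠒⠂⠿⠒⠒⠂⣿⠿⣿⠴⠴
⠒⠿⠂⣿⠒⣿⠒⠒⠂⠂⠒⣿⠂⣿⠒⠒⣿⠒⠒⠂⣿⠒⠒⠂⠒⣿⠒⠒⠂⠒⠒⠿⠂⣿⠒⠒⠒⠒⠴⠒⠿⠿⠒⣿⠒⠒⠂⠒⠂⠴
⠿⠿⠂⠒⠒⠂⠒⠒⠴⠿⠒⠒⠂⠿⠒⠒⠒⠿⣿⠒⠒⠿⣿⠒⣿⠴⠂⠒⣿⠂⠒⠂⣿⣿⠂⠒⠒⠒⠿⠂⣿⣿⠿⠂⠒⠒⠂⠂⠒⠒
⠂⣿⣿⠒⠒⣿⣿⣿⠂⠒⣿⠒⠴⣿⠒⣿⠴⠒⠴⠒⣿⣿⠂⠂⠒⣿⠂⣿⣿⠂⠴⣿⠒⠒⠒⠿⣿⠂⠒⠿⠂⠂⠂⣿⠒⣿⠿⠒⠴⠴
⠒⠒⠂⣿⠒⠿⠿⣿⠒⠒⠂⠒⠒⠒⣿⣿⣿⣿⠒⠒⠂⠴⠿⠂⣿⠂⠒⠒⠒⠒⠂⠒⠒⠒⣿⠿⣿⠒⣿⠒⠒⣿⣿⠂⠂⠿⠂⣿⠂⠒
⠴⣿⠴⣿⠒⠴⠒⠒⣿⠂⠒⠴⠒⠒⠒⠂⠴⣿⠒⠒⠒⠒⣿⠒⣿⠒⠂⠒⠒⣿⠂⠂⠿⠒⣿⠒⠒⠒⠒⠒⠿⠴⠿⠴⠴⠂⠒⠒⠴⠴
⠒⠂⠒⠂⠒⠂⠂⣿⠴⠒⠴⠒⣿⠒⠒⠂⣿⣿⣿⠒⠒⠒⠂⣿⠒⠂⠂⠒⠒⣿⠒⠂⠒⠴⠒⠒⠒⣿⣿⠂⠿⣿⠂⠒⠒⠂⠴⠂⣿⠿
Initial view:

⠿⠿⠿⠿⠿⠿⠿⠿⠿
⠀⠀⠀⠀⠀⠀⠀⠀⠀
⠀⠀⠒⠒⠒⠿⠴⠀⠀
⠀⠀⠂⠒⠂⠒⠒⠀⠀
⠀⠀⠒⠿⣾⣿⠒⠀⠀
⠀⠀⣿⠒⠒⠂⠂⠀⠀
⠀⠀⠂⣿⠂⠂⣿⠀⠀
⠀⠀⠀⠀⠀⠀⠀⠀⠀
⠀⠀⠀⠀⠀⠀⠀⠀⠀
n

⠿⠿⠿⠿⠿⠿⠿⠿⠿
⠿⠿⠿⠿⠿⠿⠿⠿⠿
⠀⠀⠂⠴⠒⠒⣿⠀⠀
⠀⠀⠒⠒⠒⠿⠴⠀⠀
⠀⠀⠂⠒⣾⠒⠒⠀⠀
⠀⠀⠒⠿⣿⣿⠒⠀⠀
⠀⠀⣿⠒⠒⠂⠂⠀⠀
⠀⠀⠂⣿⠂⠂⣿⠀⠀
⠀⠀⠀⠀⠀⠀⠀⠀⠀

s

⠿⠿⠿⠿⠿⠿⠿⠿⠿
⠀⠀⠂⠴⠒⠒⣿⠀⠀
⠀⠀⠒⠒⠒⠿⠴⠀⠀
⠀⠀⠂⠒⠂⠒⠒⠀⠀
⠀⠀⠒⠿⣾⣿⠒⠀⠀
⠀⠀⣿⠒⠒⠂⠂⠀⠀
⠀⠀⠂⣿⠂⠂⣿⠀⠀
⠀⠀⠀⠀⠀⠀⠀⠀⠀
⠀⠀⠀⠀⠀⠀⠀⠀⠀

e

⠿⠿⠿⠿⠿⠿⠿⠿⠿
⠀⠂⠴⠒⠒⣿⠀⠀⠀
⠀⠒⠒⠒⠿⠴⣿⠀⠀
⠀⠂⠒⠂⠒⠒⠒⠀⠀
⠀⠒⠿⣿⣾⠒⠴⠀⠀
⠀⣿⠒⠒⠂⠂⣿⠀⠀
⠀⠂⣿⠂⠂⣿⠴⠀⠀
⠀⠀⠀⠀⠀⠀⠀⠀⠀
⠀⠀⠀⠀⠀⠀⠀⠀⠀

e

⠿⠿⠿⠿⠿⠿⠿⠿⠿
⠂⠴⠒⠒⣿⠀⠀⠀⠀
⠒⠒⠒⠿⠴⣿⠒⠀⠀
⠂⠒⠂⠒⠒⠒⠴⠀⠀
⠒⠿⣿⣿⣾⠴⠂⠀⠀
⣿⠒⠒⠂⠂⣿⠂⠀⠀
⠂⣿⠂⠂⣿⠴⠒⠀⠀
⠀⠀⠀⠀⠀⠀⠀⠀⠀
⠀⠀⠀⠀⠀⠀⠀⠀⠀

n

⠿⠿⠿⠿⠿⠿⠿⠿⠿
⠿⠿⠿⠿⠿⠿⠿⠿⠿
⠂⠴⠒⠒⣿⠒⣿⠀⠀
⠒⠒⠒⠿⠴⣿⠒⠀⠀
⠂⠒⠂⠒⣾⠒⠴⠀⠀
⠒⠿⣿⣿⠒⠴⠂⠀⠀
⣿⠒⠒⠂⠂⣿⠂⠀⠀
⠂⣿⠂⠂⣿⠴⠒⠀⠀
⠀⠀⠀⠀⠀⠀⠀⠀⠀

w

⠿⠿⠿⠿⠿⠿⠿⠿⠿
⠿⠿⠿⠿⠿⠿⠿⠿⠿
⠀⠂⠴⠒⠒⣿⠒⣿⠀
⠀⠒⠒⠒⠿⠴⣿⠒⠀
⠀⠂⠒⠂⣾⠒⠒⠴⠀
⠀⠒⠿⣿⣿⠒⠴⠂⠀
⠀⣿⠒⠒⠂⠂⣿⠂⠀
⠀⠂⣿⠂⠂⣿⠴⠒⠀
⠀⠀⠀⠀⠀⠀⠀⠀⠀

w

⠿⠿⠿⠿⠿⠿⠿⠿⠿
⠿⠿⠿⠿⠿⠿⠿⠿⠿
⠀⠀⠂⠴⠒⠒⣿⠒⣿
⠀⠀⠒⠒⠒⠿⠴⣿⠒
⠀⠀⠂⠒⣾⠒⠒⠒⠴
⠀⠀⠒⠿⣿⣿⠒⠴⠂
⠀⠀⣿⠒⠒⠂⠂⣿⠂
⠀⠀⠂⣿⠂⠂⣿⠴⠒
⠀⠀⠀⠀⠀⠀⠀⠀⠀

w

⠿⠿⠿⠿⠿⠿⠿⠿⠿
⠿⠿⠿⠿⠿⠿⠿⠿⠿
⠀⠀⠒⠂⠴⠒⠒⣿⠒
⠀⠀⣿⠒⠒⠒⠿⠴⣿
⠀⠀⠂⠂⣾⠂⠒⠒⠒
⠀⠀⣿⠒⠿⣿⣿⠒⠴
⠀⠀⠒⣿⠒⠒⠂⠂⣿
⠀⠀⠀⠂⣿⠂⠂⣿⠴
⠀⠀⠀⠀⠀⠀⠀⠀⠀

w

⠿⠿⠿⠿⠿⠿⠿⠿⠿
⠿⠿⠿⠿⠿⠿⠿⠿⠿
⠀⠀⠿⠒⠂⠴⠒⠒⣿
⠀⠀⠒⣿⠒⠒⠒⠿⠴
⠀⠀⠴⠂⣾⠒⠂⠒⠒
⠀⠀⣿⣿⠒⠿⣿⣿⠒
⠀⠀⠂⠒⣿⠒⠒⠂⠂
⠀⠀⠀⠀⠂⣿⠂⠂⣿
⠀⠀⠀⠀⠀⠀⠀⠀⠀

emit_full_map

⠿⠒⠂⠴⠒⠒⣿⠒⣿
⠒⣿⠒⠒⠒⠿⠴⣿⠒
⠴⠂⣾⠒⠂⠒⠒⠒⠴
⣿⣿⠒⠿⣿⣿⠒⠴⠂
⠂⠒⣿⠒⠒⠂⠂⣿⠂
⠀⠀⠂⣿⠂⠂⣿⠴⠒

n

⠿⠿⠿⠿⠿⠿⠿⠿⠿
⠿⠿⠿⠿⠿⠿⠿⠿⠿
⠿⠿⠿⠿⠿⠿⠿⠿⠿
⠀⠀⠿⠒⠂⠴⠒⠒⣿
⠀⠀⠒⣿⣾⠒⠒⠿⠴
⠀⠀⠴⠂⠂⠒⠂⠒⠒
⠀⠀⣿⣿⠒⠿⣿⣿⠒
⠀⠀⠂⠒⣿⠒⠒⠂⠂
⠀⠀⠀⠀⠂⣿⠂⠂⣿

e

⠿⠿⠿⠿⠿⠿⠿⠿⠿
⠿⠿⠿⠿⠿⠿⠿⠿⠿
⠿⠿⠿⠿⠿⠿⠿⠿⠿
⠀⠿⠒⠂⠴⠒⠒⣿⠒
⠀⠒⣿⠒⣾⠒⠿⠴⣿
⠀⠴⠂⠂⠒⠂⠒⠒⠒
⠀⣿⣿⠒⠿⣿⣿⠒⠴
⠀⠂⠒⣿⠒⠒⠂⠂⣿
⠀⠀⠀⠂⣿⠂⠂⣿⠴

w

⠿⠿⠿⠿⠿⠿⠿⠿⠿
⠿⠿⠿⠿⠿⠿⠿⠿⠿
⠿⠿⠿⠿⠿⠿⠿⠿⠿
⠀⠀⠿⠒⠂⠴⠒⠒⣿
⠀⠀⠒⣿⣾⠒⠒⠿⠴
⠀⠀⠴⠂⠂⠒⠂⠒⠒
⠀⠀⣿⣿⠒⠿⣿⣿⠒
⠀⠀⠂⠒⣿⠒⠒⠂⠂
⠀⠀⠀⠀⠂⣿⠂⠂⣿

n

⠿⠿⠿⠿⠿⠿⠿⠿⠿
⠿⠿⠿⠿⠿⠿⠿⠿⠿
⠿⠿⠿⠿⠿⠿⠿⠿⠿
⠿⠿⠿⠿⠿⠿⠿⠿⠿
⠀⠀⠿⠒⣾⠴⠒⠒⣿
⠀⠀⠒⣿⠒⠒⠒⠿⠴
⠀⠀⠴⠂⠂⠒⠂⠒⠒
⠀⠀⣿⣿⠒⠿⣿⣿⠒
⠀⠀⠂⠒⣿⠒⠒⠂⠂


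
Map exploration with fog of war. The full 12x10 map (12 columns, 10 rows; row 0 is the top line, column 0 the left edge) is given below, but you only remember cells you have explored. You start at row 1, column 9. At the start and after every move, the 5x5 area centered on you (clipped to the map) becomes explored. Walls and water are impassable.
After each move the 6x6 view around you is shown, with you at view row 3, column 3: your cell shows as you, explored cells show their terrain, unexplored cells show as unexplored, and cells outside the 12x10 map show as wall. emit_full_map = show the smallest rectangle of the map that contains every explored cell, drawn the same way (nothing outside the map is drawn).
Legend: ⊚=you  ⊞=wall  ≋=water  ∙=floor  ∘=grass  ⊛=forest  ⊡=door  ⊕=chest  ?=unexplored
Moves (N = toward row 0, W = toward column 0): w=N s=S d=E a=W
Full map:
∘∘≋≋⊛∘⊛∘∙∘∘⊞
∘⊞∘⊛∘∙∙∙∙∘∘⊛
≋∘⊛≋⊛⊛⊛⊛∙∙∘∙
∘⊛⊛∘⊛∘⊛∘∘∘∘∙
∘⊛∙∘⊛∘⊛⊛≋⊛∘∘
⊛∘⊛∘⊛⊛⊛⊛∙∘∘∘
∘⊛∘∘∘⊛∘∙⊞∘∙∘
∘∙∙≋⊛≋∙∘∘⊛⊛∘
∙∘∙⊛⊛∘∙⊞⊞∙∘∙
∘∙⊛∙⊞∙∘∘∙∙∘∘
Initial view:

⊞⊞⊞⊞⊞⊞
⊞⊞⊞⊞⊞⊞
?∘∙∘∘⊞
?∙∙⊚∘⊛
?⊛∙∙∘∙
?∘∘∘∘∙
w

⊞⊞⊞⊞⊞⊞
⊞⊞⊞⊞⊞⊞
⊞⊞⊞⊞⊞⊞
?∘∙⊚∘⊞
?∙∙∘∘⊛
?⊛∙∙∘∙

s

⊞⊞⊞⊞⊞⊞
⊞⊞⊞⊞⊞⊞
?∘∙∘∘⊞
?∙∙⊚∘⊛
?⊛∙∙∘∙
?∘∘∘∘∙

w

⊞⊞⊞⊞⊞⊞
⊞⊞⊞⊞⊞⊞
⊞⊞⊞⊞⊞⊞
?∘∙⊚∘⊞
?∙∙∘∘⊛
?⊛∙∙∘∙

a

⊞⊞⊞⊞⊞⊞
⊞⊞⊞⊞⊞⊞
⊞⊞⊞⊞⊞⊞
?⊛∘⊚∘∘
?∙∙∙∘∘
?⊛⊛∙∙∘

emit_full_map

⊛∘⊚∘∘⊞
∙∙∙∘∘⊛
⊛⊛∙∙∘∙
?∘∘∘∘∙

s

⊞⊞⊞⊞⊞⊞
⊞⊞⊞⊞⊞⊞
?⊛∘∙∘∘
?∙∙⊚∘∘
?⊛⊛∙∙∘
?⊛∘∘∘∘

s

⊞⊞⊞⊞⊞⊞
?⊛∘∙∘∘
?∙∙∙∘∘
?⊛⊛⊚∙∘
?⊛∘∘∘∘
?⊛⊛≋⊛∘

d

⊞⊞⊞⊞⊞⊞
⊛∘∙∘∘⊞
∙∙∙∘∘⊛
⊛⊛∙⊚∘∙
⊛∘∘∘∘∙
⊛⊛≋⊛∘∘

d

⊞⊞⊞⊞⊞⊞
∘∙∘∘⊞⊞
∙∙∘∘⊛⊞
⊛∙∙⊚∙⊞
∘∘∘∘∙⊞
⊛≋⊛∘∘⊞

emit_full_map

⊛∘∙∘∘⊞
∙∙∙∘∘⊛
⊛⊛∙∙⊚∙
⊛∘∘∘∘∙
⊛⊛≋⊛∘∘

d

⊞⊞⊞⊞⊞⊞
∙∘∘⊞⊞⊞
∙∘∘⊛⊞⊞
∙∙∘⊚⊞⊞
∘∘∘∙⊞⊞
≋⊛∘∘⊞⊞

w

⊞⊞⊞⊞⊞⊞
⊞⊞⊞⊞⊞⊞
∙∘∘⊞⊞⊞
∙∘∘⊚⊞⊞
∙∙∘∙⊞⊞
∘∘∘∙⊞⊞

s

⊞⊞⊞⊞⊞⊞
∙∘∘⊞⊞⊞
∙∘∘⊛⊞⊞
∙∙∘⊚⊞⊞
∘∘∘∙⊞⊞
≋⊛∘∘⊞⊞

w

⊞⊞⊞⊞⊞⊞
⊞⊞⊞⊞⊞⊞
∙∘∘⊞⊞⊞
∙∘∘⊚⊞⊞
∙∙∘∙⊞⊞
∘∘∘∙⊞⊞


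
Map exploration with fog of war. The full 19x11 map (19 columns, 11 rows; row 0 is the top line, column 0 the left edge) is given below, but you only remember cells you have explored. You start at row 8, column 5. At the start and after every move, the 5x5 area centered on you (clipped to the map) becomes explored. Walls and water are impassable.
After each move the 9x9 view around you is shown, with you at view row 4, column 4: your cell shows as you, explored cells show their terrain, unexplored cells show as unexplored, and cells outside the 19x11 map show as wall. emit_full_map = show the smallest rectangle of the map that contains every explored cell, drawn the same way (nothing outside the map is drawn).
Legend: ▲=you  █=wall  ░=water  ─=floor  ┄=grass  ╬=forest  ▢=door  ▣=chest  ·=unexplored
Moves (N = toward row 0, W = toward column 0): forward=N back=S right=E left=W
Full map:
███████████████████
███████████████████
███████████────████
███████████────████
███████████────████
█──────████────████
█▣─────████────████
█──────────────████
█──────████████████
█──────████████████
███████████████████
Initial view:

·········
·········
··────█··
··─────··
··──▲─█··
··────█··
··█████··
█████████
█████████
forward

·········
·········
··────█··
··────█··
··──▲──··
··────█··
··────█··
··█████··
█████████

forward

·········
·········
··█████··
··────█··
··──▲─█··
··─────··
··────█··
··────█··
··█████··

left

·········
·········
··██████·
··─────█·
··──▲──█·
··──────·
··─────█·
···────█·
···█████·

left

█········
█········
█·███████
█·──────█
█·▣─▲───█
█·───────
█·──────█
█···────█
█···█████

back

█········
█·███████
█·──────█
█·▣─────█
█·──▲────
█·──────█
█·──────█
█···█████
█████████

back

█·███████
█·──────█
█·▣─────█
█·───────
█·──▲───█
█·──────█
█·███████
█████████
█████████

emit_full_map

███████
──────█
▣─────█
───────
──▲───█
──────█
███████

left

██·██████
██·──────
███▣─────
███──────
███─▲────
███──────
█████████
█████████
█████████

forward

██·······
██·██████
███──────
███▣─────
███─▲────
███──────
███──────
█████████
█████████

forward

██·······
██·······
█████████
███──────
███▣▲────
███──────
███──────
███──────
█████████

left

███······
███······
█████████
████─────
████▲────
████─────
████─────
████─────
█████████

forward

███······
███······
███████··
█████████
████▲────
████▣────
████─────
████─────
████─────

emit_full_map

████····
████████
█▲─────█
█▣─────█
█───────
█──────█
█──────█
████████


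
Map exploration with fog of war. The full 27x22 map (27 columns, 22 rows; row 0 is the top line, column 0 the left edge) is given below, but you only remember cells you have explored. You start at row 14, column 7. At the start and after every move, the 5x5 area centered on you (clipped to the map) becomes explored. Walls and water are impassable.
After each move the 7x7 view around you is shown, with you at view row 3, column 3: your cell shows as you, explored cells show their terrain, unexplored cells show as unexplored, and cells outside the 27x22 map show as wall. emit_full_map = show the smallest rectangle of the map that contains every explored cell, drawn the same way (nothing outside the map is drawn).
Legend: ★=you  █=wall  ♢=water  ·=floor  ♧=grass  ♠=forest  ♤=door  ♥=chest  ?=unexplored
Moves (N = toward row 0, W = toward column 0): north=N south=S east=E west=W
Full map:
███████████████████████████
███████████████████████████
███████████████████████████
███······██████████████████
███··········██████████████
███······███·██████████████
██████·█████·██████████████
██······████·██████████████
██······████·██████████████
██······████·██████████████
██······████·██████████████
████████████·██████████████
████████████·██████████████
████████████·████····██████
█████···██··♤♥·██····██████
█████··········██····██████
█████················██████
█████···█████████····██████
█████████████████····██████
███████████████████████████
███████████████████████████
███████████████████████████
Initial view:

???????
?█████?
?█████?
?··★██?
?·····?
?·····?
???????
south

?█████?
?█████?
?···██?
?··★··?
?·····?
?···██?
???????

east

█████??
██████?
···██·?
···★··?
······?
···███?
???????

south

██████?
···██·?
······?
···★··?
···███?
?█████?
???????

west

?██████
?···██·
?······
?··★···
?···███
?██████
???????

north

?█████?
?██████
?···██·
?··★···
?······
?···███
?██████

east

█████??
██████?
···██·?
···★··?
······?
···███?
██████?

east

████???
██████?
··██··?
···★··?
······?
··████?
█████??

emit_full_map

█████??
███████
···██··
····★··
·······
···████
██████?

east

███????
█████·?
·██··♤?
···★··?
······?
·█████?
████???

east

██?????
████·█?
██··♤♥?
···★··?
······?
██████?
███????

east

█??????
███·██?
█··♤♥·?
···★··?
······?
██████?
██?????

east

???????
██·███?
··♤♥·█?
···★·█?
······?
██████?
█??????

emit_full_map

█████??????
███████·███
···██··♤♥·█
········★·█
···········
···████████
██████?????

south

██·███?
··♤♥·█?
·····█?
···★··?
██████?
██████?
???????

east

█·███??
·♤♥·██?
····██?
···★··?
██████?
██████?
???????

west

██·███?
··♤♥·██
·····██
···★···
███████
███████
???????

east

█·███??
·♤♥·██?
····██?
···★··?
██████?
██████?
???????

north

???????
█·████?
·♤♥·██?
···★██?
······?
██████?
██████?

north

???????
?·████?
█·████?
·♤♥★██?
····██?
······?
██████?

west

???????
?█·████
██·████
··♤★·██
·····██
·······
███████

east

???????
█·████?
█·████?
·♤♥★██?
····██?
······?
██████?

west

???????
?█·████
██·████
··♤★·██
·····██
·······
███████

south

?█·████
██·████
··♤♥·██
···★·██
·······
███████
███████

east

█·████?
█·████?
·♤♥·██?
···★██?
······?
██████?
██████?

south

█·████?
·♤♥·██?
····██?
···★··?
██████?
██████?
???????

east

·████??
♤♥·██·?
···██·?
···★··?
█████·?
█████·?
???????

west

█·████?
·♤♥·██·
····██·
···★···
██████·
██████·
???????

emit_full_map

█████?█·████?
███████·████?
···██··♤♥·██·
··········██·
·········★···
···█████████·
████████████·

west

██·████
··♤♥·██
·····██
···★···
███████
███████
???????

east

█·████?
·♤♥·██·
····██·
···★···
██████·
██████·
???????

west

██·████
··♤♥·██
·····██
···★···
███████
███████
???????

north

?█·████
██·████
··♤♥·██
···★·██
·······
███████
███████

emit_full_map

█████?█·████?
███████·████?
···██··♤♥·██·
········★·██·
·············
···█████████·
████████████·


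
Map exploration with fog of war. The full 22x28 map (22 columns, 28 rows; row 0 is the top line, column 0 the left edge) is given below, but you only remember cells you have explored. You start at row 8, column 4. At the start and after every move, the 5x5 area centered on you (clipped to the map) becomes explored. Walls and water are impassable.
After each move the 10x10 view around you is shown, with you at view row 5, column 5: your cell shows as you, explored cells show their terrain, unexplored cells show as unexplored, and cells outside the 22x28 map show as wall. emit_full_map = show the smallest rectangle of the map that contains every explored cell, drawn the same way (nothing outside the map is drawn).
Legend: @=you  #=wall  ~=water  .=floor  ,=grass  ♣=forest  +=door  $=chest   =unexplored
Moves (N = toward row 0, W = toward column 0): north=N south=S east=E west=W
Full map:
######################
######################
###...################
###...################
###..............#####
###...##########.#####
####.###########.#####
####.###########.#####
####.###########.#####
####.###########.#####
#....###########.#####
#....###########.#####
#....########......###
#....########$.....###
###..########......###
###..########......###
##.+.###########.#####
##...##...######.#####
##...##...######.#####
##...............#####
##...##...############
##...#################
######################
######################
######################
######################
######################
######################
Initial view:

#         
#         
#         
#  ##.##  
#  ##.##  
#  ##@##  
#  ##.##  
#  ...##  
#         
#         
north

#         
#         
#         
#  #...#  
#  ##.##  
#  ##@##  
#  ##.##  
#  ##.##  
#  ...##  
#         

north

#         
#         
#         
#  #....  
#  #...#  
#  ##@##  
#  ##.##  
#  ##.##  
#  ##.##  
#  ...##  

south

#         
#         
#  #....  
#  #...#  
#  ##.##  
#  ##@##  
#  ##.##  
#  ##.##  
#  ...##  
#         

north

#         
#         
#         
#  #....  
#  #...#  
#  ##@##  
#  ##.##  
#  ##.##  
#  ##.##  
#  ...##  

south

#         
#         
#  #....  
#  #...#  
#  ##.##  
#  ##@##  
#  ##.##  
#  ##.##  
#  ...##  
#         


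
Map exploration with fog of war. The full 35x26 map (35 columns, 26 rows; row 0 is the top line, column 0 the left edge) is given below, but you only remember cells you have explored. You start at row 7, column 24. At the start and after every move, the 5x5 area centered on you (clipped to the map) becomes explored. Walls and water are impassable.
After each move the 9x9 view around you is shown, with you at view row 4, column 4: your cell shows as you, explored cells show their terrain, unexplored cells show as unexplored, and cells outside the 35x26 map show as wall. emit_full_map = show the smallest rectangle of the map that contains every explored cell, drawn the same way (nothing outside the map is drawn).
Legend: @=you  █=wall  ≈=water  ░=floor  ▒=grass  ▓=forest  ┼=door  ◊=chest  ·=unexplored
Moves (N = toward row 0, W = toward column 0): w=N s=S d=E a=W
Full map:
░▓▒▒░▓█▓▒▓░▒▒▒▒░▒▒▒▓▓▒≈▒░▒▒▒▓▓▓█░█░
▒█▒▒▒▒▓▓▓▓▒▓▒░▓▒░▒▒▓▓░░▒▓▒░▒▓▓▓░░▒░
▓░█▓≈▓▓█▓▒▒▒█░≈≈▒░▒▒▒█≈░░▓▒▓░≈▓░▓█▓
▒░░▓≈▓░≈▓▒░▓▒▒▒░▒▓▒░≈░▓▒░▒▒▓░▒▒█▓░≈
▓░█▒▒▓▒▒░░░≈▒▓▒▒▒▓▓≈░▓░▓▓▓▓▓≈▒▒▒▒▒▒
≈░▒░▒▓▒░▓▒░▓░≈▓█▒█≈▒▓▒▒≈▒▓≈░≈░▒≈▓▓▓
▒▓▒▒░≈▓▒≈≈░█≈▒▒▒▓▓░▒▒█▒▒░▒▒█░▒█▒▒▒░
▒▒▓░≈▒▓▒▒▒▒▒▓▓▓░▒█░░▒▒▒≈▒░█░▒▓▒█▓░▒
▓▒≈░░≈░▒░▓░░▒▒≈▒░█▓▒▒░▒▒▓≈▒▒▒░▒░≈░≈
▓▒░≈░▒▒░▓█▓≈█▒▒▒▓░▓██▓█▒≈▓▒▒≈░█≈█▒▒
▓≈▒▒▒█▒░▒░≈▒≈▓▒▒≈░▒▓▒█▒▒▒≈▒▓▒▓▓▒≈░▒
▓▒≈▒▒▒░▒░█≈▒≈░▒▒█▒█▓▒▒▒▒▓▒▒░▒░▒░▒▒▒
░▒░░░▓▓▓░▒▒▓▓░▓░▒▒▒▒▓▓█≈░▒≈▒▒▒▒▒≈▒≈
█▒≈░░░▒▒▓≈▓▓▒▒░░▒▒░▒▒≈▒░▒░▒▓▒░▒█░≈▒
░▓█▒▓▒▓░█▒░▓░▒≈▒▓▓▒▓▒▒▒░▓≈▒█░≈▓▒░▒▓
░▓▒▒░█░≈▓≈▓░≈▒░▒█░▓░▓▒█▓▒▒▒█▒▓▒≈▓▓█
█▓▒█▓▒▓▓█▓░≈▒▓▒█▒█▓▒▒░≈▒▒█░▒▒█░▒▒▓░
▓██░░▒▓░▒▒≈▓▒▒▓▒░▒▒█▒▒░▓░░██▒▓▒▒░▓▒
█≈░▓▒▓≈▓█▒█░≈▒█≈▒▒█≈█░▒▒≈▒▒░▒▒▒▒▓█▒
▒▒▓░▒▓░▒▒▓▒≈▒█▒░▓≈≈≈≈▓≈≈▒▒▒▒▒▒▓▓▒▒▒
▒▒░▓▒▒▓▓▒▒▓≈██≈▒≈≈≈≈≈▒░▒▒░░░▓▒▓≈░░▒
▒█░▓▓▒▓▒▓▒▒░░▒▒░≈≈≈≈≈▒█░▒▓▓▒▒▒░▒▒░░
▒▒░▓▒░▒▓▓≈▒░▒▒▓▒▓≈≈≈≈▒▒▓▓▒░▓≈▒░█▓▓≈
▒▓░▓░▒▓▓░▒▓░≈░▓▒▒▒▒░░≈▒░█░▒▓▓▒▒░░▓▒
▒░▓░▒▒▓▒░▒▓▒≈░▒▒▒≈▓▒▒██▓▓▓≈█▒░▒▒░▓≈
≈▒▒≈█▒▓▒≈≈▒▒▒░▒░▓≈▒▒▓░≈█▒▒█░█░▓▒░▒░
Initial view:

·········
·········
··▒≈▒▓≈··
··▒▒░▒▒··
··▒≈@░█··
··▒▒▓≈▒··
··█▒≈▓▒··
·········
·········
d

·········
·········
·▒≈▒▓≈░··
·▒▒░▒▒█··
·▒≈▒@█░··
·▒▒▓≈▒▒··
·█▒≈▓▒▒··
·········
·········

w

·········
·········
··▓▓▓▓▓··
·▒≈▒▓≈░··
·▒▒░@▒█··
·▒≈▒░█░··
·▒▒▓≈▒▒··
·█▒≈▓▒▒··
·········

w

·········
·········
··▒░▒▒▓··
··▓▓▓▓▓··
·▒≈▒@≈░··
·▒▒░▒▒█··
·▒≈▒░█░··
·▒▒▓≈▒▒··
·█▒≈▓▒▒··

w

·········
·········
··░░▓▒▓··
··▒░▒▒▓··
··▓▓@▓▓··
·▒≈▒▓≈░··
·▒▒░▒▒█··
·▒≈▒░█░··
·▒▒▓≈▒▒··

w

█████████
·········
··▒▓▒░▒··
··░░▓▒▓··
··▒░@▒▓··
··▓▓▓▓▓··
·▒≈▒▓≈░··
·▒▒░▒▒█··
·▒≈▒░█░··

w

█████████
█████████
··▒░▒▒▒··
··▒▓▒░▒··
··░░@▒▓··
··▒░▒▒▓··
··▓▓▓▓▓··
·▒≈▒▓≈░··
·▒▒░▒▒█··

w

█████████
█████████
█████████
··▒░▒▒▒··
··▒▓@░▒··
··░░▓▒▓··
··▒░▒▒▓··
··▓▓▓▓▓··
·▒≈▒▓≈░··

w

█████████
█████████
█████████
█████████
··▒░@▒▒··
··▒▓▒░▒··
··░░▓▒▓··
··▒░▒▒▓··
··▓▓▓▓▓··

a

█████████
█████████
█████████
█████████
··≈▒@▒▒▒·
··░▒▓▒░▒·
··≈░░▓▒▓·
···▒░▒▒▓·
···▓▓▓▓▓·

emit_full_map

≈▒@▒▒▒
░▒▓▒░▒
≈░░▓▒▓
·▒░▒▒▓
·▓▓▓▓▓
▒≈▒▓≈░
▒▒░▒▒█
▒≈▒░█░
▒▒▓≈▒▒
█▒≈▓▒▒

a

█████████
█████████
█████████
█████████
··▒≈@░▒▒▒
··░░▒▓▒░▒
··█≈░░▓▒▓
····▒░▒▒▓
····▓▓▓▓▓

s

█████████
█████████
█████████
··▒≈▒░▒▒▒
··░░@▓▒░▒
··█≈░░▓▒▓
··░▓▒░▒▒▓
····▓▓▓▓▓
···▒≈▒▓≈░

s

█████████
█████████
··▒≈▒░▒▒▒
··░░▒▓▒░▒
··█≈@░▓▒▓
··░▓▒░▒▒▓
··▓░▓▓▓▓▓
···▒≈▒▓≈░
···▒▒░▒▒█

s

█████████
··▒≈▒░▒▒▒
··░░▒▓▒░▒
··█≈░░▓▒▓
··░▓@░▒▒▓
··▓░▓▓▓▓▓
··▒▒≈▒▓≈░
···▒▒░▒▒█
···▒≈▒░█░

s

··▒≈▒░▒▒▒
··░░▒▓▒░▒
··█≈░░▓▒▓
··░▓▒░▒▒▓
··▓░@▓▓▓▓
··▒▒≈▒▓≈░
··█▒▒░▒▒█
···▒≈▒░█░
···▒▒▓≈▒▒

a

···▒≈▒░▒▒
···░░▒▓▒░
··▒█≈░░▓▒
··≈░▓▒░▒▒
··░▓@▓▓▓▓
··▓▒▒≈▒▓≈
··▒█▒▒░▒▒
····▒≈▒░█
····▒▒▓≈▒

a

····▒≈▒░▒
····░░▒▓▒
··▒▒█≈░░▓
··░≈░▓▒░▒
··≈░@░▓▓▓
··▒▓▒▒≈▒▓
··▒▒█▒▒░▒
·····▒≈▒░
·····▒▒▓≈

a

·····▒≈▒░
·····░░▒▓
··▒▒▒█≈░░
··▒░≈░▓▒░
··▓≈@▓░▓▓
··≈▒▓▒▒≈▒
··░▒▒█▒▒░
······▒≈▒
······▒▒▓

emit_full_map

···▒≈▒░▒▒▒
···░░▒▓▒░▒
▒▒▒█≈░░▓▒▓
▒░≈░▓▒░▒▒▓
▓≈@▓░▓▓▓▓▓
≈▒▓▒▒≈▒▓≈░
░▒▒█▒▒░▒▒█
····▒≈▒░█░
····▒▒▓≈▒▒
····█▒≈▓▒▒

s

·····░░▒▓
··▒▒▒█≈░░
··▒░≈░▓▒░
··▓≈░▓░▓▓
··≈▒@▒▒≈▒
··░▒▒█▒▒░
··░░▒▒▒≈▒
······▒▒▓
······█▒≈

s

··▒▒▒█≈░░
··▒░≈░▓▒░
··▓≈░▓░▓▓
··≈▒▓▒▒≈▒
··░▒@█▒▒░
··░░▒▒▒≈▒
··▓▒▒░▒▒▓
······█▒≈
·········

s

··▒░≈░▓▒░
··▓≈░▓░▓▓
··≈▒▓▒▒≈▒
··░▒▒█▒▒░
··░░@▒▒≈▒
··▓▒▒░▒▒▓
··▓██▓█▒≈
·········
·········

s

··▓≈░▓░▓▓
··≈▒▓▒▒≈▒
··░▒▒█▒▒░
··░░▒▒▒≈▒
··▓▒@░▒▒▓
··▓██▓█▒≈
··▒▓▒█▒··
·········
·········

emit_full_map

···▒≈▒░▒▒▒
···░░▒▓▒░▒
▒▒▒█≈░░▓▒▓
▒░≈░▓▒░▒▒▓
▓≈░▓░▓▓▓▓▓
≈▒▓▒▒≈▒▓≈░
░▒▒█▒▒░▒▒█
░░▒▒▒≈▒░█░
▓▒@░▒▒▓≈▒▒
▓██▓█▒≈▓▒▒
▒▓▒█▒·····

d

·▓≈░▓░▓▓▓
·≈▒▓▒▒≈▒▓
·░▒▒█▒▒░▒
·░░▒▒▒≈▒░
·▓▒▒@▒▒▓≈
·▓██▓█▒≈▓
·▒▓▒█▒▒··
·········
·········

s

·≈▒▓▒▒≈▒▓
·░▒▒█▒▒░▒
·░░▒▒▒≈▒░
·▓▒▒░▒▒▓≈
·▓██@█▒≈▓
·▒▓▒█▒▒··
··▓▒▒▒▒··
·········
·········

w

·▓≈░▓░▓▓▓
·≈▒▓▒▒≈▒▓
·░▒▒█▒▒░▒
·░░▒▒▒≈▒░
·▓▒▒@▒▒▓≈
·▓██▓█▒≈▓
·▒▓▒█▒▒··
··▓▒▒▒▒··
·········

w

·▒░≈░▓▒░▒
·▓≈░▓░▓▓▓
·≈▒▓▒▒≈▒▓
·░▒▒█▒▒░▒
·░░▒@▒≈▒░
·▓▒▒░▒▒▓≈
·▓██▓█▒≈▓
·▒▓▒█▒▒··
··▓▒▒▒▒··

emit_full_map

···▒≈▒░▒▒▒
···░░▒▓▒░▒
▒▒▒█≈░░▓▒▓
▒░≈░▓▒░▒▒▓
▓≈░▓░▓▓▓▓▓
≈▒▓▒▒≈▒▓≈░
░▒▒█▒▒░▒▒█
░░▒@▒≈▒░█░
▓▒▒░▒▒▓≈▒▒
▓██▓█▒≈▓▒▒
▒▓▒█▒▒····
·▓▒▒▒▒····

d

▒░≈░▓▒░▒▒
▓≈░▓░▓▓▓▓
≈▒▓▒▒≈▒▓≈
░▒▒█▒▒░▒▒
░░▒▒@≈▒░█
▓▒▒░▒▒▓≈▒
▓██▓█▒≈▓▒
▒▓▒█▒▒···
·▓▒▒▒▒···

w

▒▒▒█≈░░▓▒
▒░≈░▓▒░▒▒
▓≈░▓░▓▓▓▓
≈▒▓▒▒≈▒▓≈
░▒▒█@▒░▒▒
░░▒▒▒≈▒░█
▓▒▒░▒▒▓≈▒
▓██▓█▒≈▓▒
▒▓▒█▒▒···

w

···░░▒▓▒░
▒▒▒█≈░░▓▒
▒░≈░▓▒░▒▒
▓≈░▓░▓▓▓▓
≈▒▓▒@≈▒▓≈
░▒▒█▒▒░▒▒
░░▒▒▒≈▒░█
▓▒▒░▒▒▓≈▒
▓██▓█▒≈▓▒

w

···▒≈▒░▒▒
···░░▒▓▒░
▒▒▒█≈░░▓▒
▒░≈░▓▒░▒▒
▓≈░▓@▓▓▓▓
≈▒▓▒▒≈▒▓≈
░▒▒█▒▒░▒▒
░░▒▒▒≈▒░█
▓▒▒░▒▒▓≈▒

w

█████████
···▒≈▒░▒▒
··▓░░▒▓▒░
▒▒▒█≈░░▓▒
▒░≈░@▒░▒▒
▓≈░▓░▓▓▓▓
≈▒▓▒▒≈▒▓≈
░▒▒█▒▒░▒▒
░░▒▒▒≈▒░█

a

█████████
····▒≈▒░▒
··▓▓░░▒▓▒
·▒▒▒█≈░░▓
·▒░≈@▓▒░▒
·▓≈░▓░▓▓▓
·≈▒▓▒▒≈▒▓
·░▒▒█▒▒░▒
·░░▒▒▒≈▒░

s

····▒≈▒░▒
··▓▓░░▒▓▒
·▒▒▒█≈░░▓
·▒░≈░▓▒░▒
·▓≈░@░▓▓▓
·≈▒▓▒▒≈▒▓
·░▒▒█▒▒░▒
·░░▒▒▒≈▒░
·▓▒▒░▒▒▓≈

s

··▓▓░░▒▓▒
·▒▒▒█≈░░▓
·▒░≈░▓▒░▒
·▓≈░▓░▓▓▓
·≈▒▓@▒≈▒▓
·░▒▒█▒▒░▒
·░░▒▒▒≈▒░
·▓▒▒░▒▒▓≈
·▓██▓█▒≈▓

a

···▓▓░░▒▓
··▒▒▒█≈░░
··▒░≈░▓▒░
··▓≈░▓░▓▓
··≈▒@▒▒≈▒
··░▒▒█▒▒░
··░░▒▒▒≈▒
··▓▒▒░▒▒▓
··▓██▓█▒≈

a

····▓▓░░▒
···▒▒▒█≈░
··▓▒░≈░▓▒
··▓▓≈░▓░▓
··█≈@▓▒▒≈
··▓░▒▒█▒▒
··█░░▒▒▒≈
···▓▒▒░▒▒
···▓██▓█▒

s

···▒▒▒█≈░
··▓▒░≈░▓▒
··▓▓≈░▓░▓
··█≈▒▓▒▒≈
··▓░@▒█▒▒
··█░░▒▒▒≈
··█▓▒▒░▒▒
···▓██▓█▒
···▒▓▒█▒▒

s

··▓▒░≈░▓▒
··▓▓≈░▓░▓
··█≈▒▓▒▒≈
··▓░▒▒█▒▒
··█░@▒▒▒≈
··█▓▒▒░▒▒
··░▓██▓█▒
···▒▓▒█▒▒
····▓▒▒▒▒

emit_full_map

····▒≈▒░▒▒▒
··▓▓░░▒▓▒░▒
·▒▒▒█≈░░▓▒▓
▓▒░≈░▓▒░▒▒▓
▓▓≈░▓░▓▓▓▓▓
█≈▒▓▒▒≈▒▓≈░
▓░▒▒█▒▒░▒▒█
█░@▒▒▒≈▒░█░
█▓▒▒░▒▒▓≈▒▒
░▓██▓█▒≈▓▒▒
·▒▓▒█▒▒····
··▓▒▒▒▒····

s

··▓▓≈░▓░▓
··█≈▒▓▒▒≈
··▓░▒▒█▒▒
··█░░▒▒▒≈
··█▓@▒░▒▒
··░▓██▓█▒
··░▒▓▒█▒▒
····▓▒▒▒▒
·········

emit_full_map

····▒≈▒░▒▒▒
··▓▓░░▒▓▒░▒
·▒▒▒█≈░░▓▒▓
▓▒░≈░▓▒░▒▒▓
▓▓≈░▓░▓▓▓▓▓
█≈▒▓▒▒≈▒▓≈░
▓░▒▒█▒▒░▒▒█
█░░▒▒▒≈▒░█░
█▓@▒░▒▒▓≈▒▒
░▓██▓█▒≈▓▒▒
░▒▓▒█▒▒····
··▓▒▒▒▒····
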